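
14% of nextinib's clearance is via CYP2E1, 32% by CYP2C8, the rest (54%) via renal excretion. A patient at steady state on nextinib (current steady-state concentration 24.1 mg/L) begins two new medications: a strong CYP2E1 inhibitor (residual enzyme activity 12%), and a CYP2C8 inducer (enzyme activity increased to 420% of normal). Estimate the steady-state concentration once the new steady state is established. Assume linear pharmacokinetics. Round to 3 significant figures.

12.7 mg/L

CYP2E1: 0.14 × 0.12 = 0.0168
CYP2C8: 0.32 × 4.2 = 1.344
Other: 0.54 (unchanged)
CL_new/CL_old = 0.0168 + 1.344 + 0.54 = 1.9008.
New steady-state concentration = 24.1 / 1.9008 = 12.7 mg/L (concentration scales inversely with clearance).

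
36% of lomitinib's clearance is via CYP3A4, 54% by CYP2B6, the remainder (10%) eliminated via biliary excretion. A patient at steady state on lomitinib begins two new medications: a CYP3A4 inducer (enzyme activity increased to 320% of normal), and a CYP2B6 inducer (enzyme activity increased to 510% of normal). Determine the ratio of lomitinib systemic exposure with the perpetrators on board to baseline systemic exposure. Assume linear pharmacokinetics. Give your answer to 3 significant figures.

CYP3A4: 0.36 × 3.2 = 1.152
CYP2B6: 0.54 × 5.1 = 2.754
Other: 0.1 (unchanged)
CL_new/CL_old = 1.152 + 2.754 + 0.1 = 4.006.
Net systemic exposure ratio = 1 / 4.006 = 0.250.

0.250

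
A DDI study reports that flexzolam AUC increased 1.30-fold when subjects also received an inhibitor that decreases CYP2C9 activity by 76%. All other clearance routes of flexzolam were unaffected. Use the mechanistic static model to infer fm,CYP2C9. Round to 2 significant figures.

Let fm be the CYP2C9 fraction. New clearance relative to baseline = fm × 0.24 + (1 − fm).
AUC ratio = 1 / (new CL fraction), so new CL fraction = 1 / 1.30 = 0.7692.
fm × 0.24 + 1 − fm = 0.7692  ⇒  fm × (0.24 − 1) = −0.2308  ⇒  fm = 0.30.

0.30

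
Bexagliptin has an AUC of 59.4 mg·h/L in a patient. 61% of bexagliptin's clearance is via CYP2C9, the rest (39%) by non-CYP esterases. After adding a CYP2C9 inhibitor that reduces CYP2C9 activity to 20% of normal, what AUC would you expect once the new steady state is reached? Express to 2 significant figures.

The CYP2C9 pathway (61% of clearance) is reduced to 0.2× activity: 0.61 × 0.2 = 0.122.
Non-CYP routes (39%) are unchanged.
New clearance relative to baseline: 0.122 + 0.39 = 0.512.
AUC ∝ 1/CL, so new value = 59.4 / 0.512 = 1.2 × 10² mg·h/L.

1.2 × 10² mg·h/L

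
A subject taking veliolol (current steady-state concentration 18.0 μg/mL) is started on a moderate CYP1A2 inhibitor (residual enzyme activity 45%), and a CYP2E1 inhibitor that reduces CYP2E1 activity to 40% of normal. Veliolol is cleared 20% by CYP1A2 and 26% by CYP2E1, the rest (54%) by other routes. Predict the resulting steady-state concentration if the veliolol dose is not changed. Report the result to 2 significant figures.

The CYP1A2 pathway (20% of clearance) falls to 0.45× activity: 0.2 × 0.45 = 0.09.
The CYP2E1 pathway (26% of clearance) falls to 0.4× activity: 0.26 × 0.4 = 0.104.
The remaining 54% of clearance is unaffected.
New clearance relative to baseline: 0.09 + 0.104 + 0.54 = 0.734.
Dividing the baseline by the relative clearance: 18.0 / 0.734 = 25 μg/mL.

25 μg/mL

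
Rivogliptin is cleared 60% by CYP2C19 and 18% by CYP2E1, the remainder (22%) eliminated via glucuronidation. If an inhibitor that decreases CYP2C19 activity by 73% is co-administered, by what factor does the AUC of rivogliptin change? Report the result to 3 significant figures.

1.78

The CYP2C19 pathway (60% of clearance) falls to 0.27× activity: 0.6 × 0.27 = 0.162.
CYP2E1 (18%) and the residual 22% are unaffected.
Relative clearance = 0.162 + 0.18 + 0.22 = 0.562.
Since AUC ∝ 1/CL, the ratio is 1 / 0.562 = 1.78.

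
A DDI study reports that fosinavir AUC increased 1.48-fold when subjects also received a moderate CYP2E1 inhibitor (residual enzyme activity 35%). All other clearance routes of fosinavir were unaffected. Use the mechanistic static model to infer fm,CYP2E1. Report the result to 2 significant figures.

Write x for the fraction cleared via CYP2E1. The observed AUC change means clearance fell to 1/1.48 = 0.6757 of baseline.
Only the CYP2E1 route changed, so 0.6757 = x·0.35 + (1 − x), giving x = 0.50.

0.50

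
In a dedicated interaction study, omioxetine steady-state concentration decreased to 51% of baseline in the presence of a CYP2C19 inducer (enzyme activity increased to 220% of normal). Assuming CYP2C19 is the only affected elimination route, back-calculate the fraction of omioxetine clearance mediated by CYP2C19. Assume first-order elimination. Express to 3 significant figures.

0.801

CL'/CL = 1 / 0.510 = 1.961
2.2·fm + (1 − fm) = 1.961
fm = (1.961 − 1) / (2.2 − 1) = 0.801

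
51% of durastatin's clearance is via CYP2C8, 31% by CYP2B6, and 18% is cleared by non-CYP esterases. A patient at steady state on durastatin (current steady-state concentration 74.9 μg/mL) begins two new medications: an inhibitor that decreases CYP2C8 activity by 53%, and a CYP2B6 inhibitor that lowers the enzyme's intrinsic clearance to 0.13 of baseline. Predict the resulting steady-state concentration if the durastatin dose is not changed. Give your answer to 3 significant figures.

CYP2C8: 0.51 × 0.47 = 0.2397
CYP2B6: 0.31 × 0.13 = 0.0403
Other: 0.18 (unchanged)
CL_new/CL_old = 0.2397 + 0.0403 + 0.18 = 0.46.
Dividing the baseline by the relative clearance: 74.9 / 0.46 = 163 μg/mL.

163 μg/mL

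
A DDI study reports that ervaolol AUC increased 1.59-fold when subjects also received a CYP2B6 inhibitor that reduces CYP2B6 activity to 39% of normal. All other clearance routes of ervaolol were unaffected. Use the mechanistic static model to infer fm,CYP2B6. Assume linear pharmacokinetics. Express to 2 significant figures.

Let x = fm,CYP2B6. Because AUC ∝ 1/CL, relative clearance fell to 1/1.59 = 0.6289.
Setting x·0.39 + (1 − x) = 0.6289 and solving: x = (0.6289 − 1)/(0.39 − 1) = 0.61.

0.61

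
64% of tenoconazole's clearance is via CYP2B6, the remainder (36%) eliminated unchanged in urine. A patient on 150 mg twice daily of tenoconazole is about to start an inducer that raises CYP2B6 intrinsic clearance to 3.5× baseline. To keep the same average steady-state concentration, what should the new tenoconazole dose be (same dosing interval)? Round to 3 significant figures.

CYP2B6: 0.64 × 3.5 = 2.24
Other: 0.36 (unchanged)
New clearance relative to baseline: 2.24 + 0.36 = 2.6.
Css,avg = (dose rate)/CL, so holding Css fixed requires dose ∝ CL: 150 × 2.6 = 390 mg.

390 mg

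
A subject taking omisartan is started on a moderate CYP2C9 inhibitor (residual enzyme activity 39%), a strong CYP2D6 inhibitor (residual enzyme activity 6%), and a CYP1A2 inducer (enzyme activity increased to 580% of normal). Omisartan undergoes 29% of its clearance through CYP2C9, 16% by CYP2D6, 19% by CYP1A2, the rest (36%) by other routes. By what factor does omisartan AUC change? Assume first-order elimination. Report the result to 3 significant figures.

0.631

The CYP2C9 pathway (29% of clearance) falls to 0.39× activity: 0.29 × 0.39 = 0.1131.
The CYP2D6 pathway (16% of clearance) is reduced to 0.06× activity: 0.16 × 0.06 = 0.0096.
The CYP1A2 pathway (19% of clearance) increases to 5.8× activity: 0.19 × 5.8 = 1.102.
The remaining 36% of clearance is unaffected.
New clearance relative to baseline: 0.1131 + 0.0096 + 1.102 + 0.36 = 1.5847.
Net AUC ratio = 1 / 1.5847 = 0.631.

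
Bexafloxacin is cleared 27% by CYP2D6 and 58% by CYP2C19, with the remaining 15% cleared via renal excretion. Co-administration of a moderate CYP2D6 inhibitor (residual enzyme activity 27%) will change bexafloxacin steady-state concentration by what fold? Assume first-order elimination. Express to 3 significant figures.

1.25

CYP2D6: 0.27 × 0.27 = 0.0729
CYP2C19: 0.58 (unchanged)
Other: 0.15 (unchanged)
Relative clearance = 0.0729 + 0.58 + 0.15 = 0.8029.
Steady-state concentration ratio = CL_old/CL_new = 1 / 0.8029 = 1.25.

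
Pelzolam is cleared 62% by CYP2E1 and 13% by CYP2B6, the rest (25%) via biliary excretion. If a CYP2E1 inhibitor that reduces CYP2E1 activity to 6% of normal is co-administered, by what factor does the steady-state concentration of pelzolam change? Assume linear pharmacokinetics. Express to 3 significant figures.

2.40

The CYP2E1 pathway (62% of clearance) is reduced to 0.06× activity: 0.62 × 0.06 = 0.0372.
CYP2B6 (13%) and the residual 25% are unaffected.
CL_new/CL_old = 0.0372 + 0.13 + 0.25 = 0.4172.
Steady-state concentration ratio = CL_old/CL_new = 1 / 0.4172 = 2.40.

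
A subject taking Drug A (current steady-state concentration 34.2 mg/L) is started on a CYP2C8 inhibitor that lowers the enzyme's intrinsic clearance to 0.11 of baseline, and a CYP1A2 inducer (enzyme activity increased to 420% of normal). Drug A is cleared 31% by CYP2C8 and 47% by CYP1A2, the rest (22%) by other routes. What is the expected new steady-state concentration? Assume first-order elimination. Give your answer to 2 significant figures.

15 mg/L

The CYP2C8 pathway (31% of clearance) drops to 0.11× activity: 0.31 × 0.11 = 0.0341.
The CYP1A2 pathway (47% of clearance) is boosted to 4.2× activity: 0.47 × 4.2 = 1.974.
Non-CYP routes (22%) are unchanged.
New clearance relative to baseline: 0.0341 + 1.974 + 0.22 = 2.2281.
Steady-state concentration ∝ 1/CL: new value = 34.2 / 2.2281 = 15 mg/L.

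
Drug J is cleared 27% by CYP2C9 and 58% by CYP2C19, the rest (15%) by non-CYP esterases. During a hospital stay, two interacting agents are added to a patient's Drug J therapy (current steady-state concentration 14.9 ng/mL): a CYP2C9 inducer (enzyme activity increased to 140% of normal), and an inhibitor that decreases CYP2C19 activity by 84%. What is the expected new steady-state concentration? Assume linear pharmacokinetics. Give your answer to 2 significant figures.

The CYP2C9 pathway (27% of clearance) increases to 1.4× activity: 0.27 × 1.4 = 0.378.
The CYP2C19 pathway (58% of clearance) drops to 0.16× activity: 0.58 × 0.16 = 0.0928.
Non-CYP routes (15%) are unchanged.
Relative clearance = 0.378 + 0.0928 + 0.15 = 0.6208.
New steady-state concentration = 14.9 / 0.6208 = 24 ng/mL (concentration scales inversely with clearance).

24 ng/mL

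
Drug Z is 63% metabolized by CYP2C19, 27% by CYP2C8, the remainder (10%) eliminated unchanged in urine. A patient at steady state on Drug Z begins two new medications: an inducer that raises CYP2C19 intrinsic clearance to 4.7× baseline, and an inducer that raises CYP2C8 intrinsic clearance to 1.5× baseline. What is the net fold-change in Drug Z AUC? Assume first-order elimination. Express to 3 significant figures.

0.289

CYP2C19: 0.63 × 4.7 = 2.961
CYP2C8: 0.27 × 1.5 = 0.405
Other: 0.1 (unchanged)
New clearance relative to baseline: 2.961 + 0.405 + 0.1 = 3.466.
AUC ∝ 1/CL: fold-change = 1 / 3.466 = 0.289.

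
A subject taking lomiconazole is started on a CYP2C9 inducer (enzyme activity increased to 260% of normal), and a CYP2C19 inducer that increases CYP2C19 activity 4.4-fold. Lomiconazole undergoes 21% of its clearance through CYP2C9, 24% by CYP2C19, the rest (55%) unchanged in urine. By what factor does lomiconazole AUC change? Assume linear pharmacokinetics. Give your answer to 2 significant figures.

CYP2C9: 0.21 × 2.6 = 0.546
CYP2C19: 0.24 × 4.4 = 1.056
Other: 0.55 (unchanged)
Relative clearance = 0.546 + 1.056 + 0.55 = 2.152.
AUC ∝ 1/CL: fold-change = 1 / 2.152 = 0.46.

0.46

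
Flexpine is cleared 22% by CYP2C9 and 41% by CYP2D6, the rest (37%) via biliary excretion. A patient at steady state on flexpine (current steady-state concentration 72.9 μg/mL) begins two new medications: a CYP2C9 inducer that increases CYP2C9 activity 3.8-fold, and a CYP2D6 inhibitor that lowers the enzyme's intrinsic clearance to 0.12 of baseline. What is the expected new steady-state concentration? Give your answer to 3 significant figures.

The CYP2C9 pathway (22% of clearance) increases to 3.8× activity: 0.22 × 3.8 = 0.836.
The CYP2D6 pathway (41% of clearance) drops to 0.12× activity: 0.41 × 0.12 = 0.0492.
Non-CYP routes (37%) are unchanged.
New clearance relative to baseline: 0.836 + 0.0492 + 0.37 = 1.2552.
Dividing the baseline by the relative clearance: 72.9 / 1.2552 = 58.1 μg/mL.

58.1 μg/mL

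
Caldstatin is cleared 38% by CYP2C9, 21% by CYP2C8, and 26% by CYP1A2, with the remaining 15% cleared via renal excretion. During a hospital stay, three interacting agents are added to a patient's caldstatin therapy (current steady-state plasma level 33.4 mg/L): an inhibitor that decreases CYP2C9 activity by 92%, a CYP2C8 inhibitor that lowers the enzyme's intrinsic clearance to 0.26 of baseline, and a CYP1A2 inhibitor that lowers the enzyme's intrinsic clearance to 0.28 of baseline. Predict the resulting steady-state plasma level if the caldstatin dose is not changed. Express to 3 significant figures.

The CYP2C9 pathway (38% of clearance) drops to 0.08× activity: 0.38 × 0.08 = 0.0304.
The CYP2C8 pathway (21% of clearance) is reduced to 0.26× activity: 0.21 × 0.26 = 0.0546.
The CYP1A2 pathway (26% of clearance) falls to 0.28× activity: 0.26 × 0.28 = 0.0728.
Non-CYP routes (15%) are unchanged.
CL_new/CL_old = 0.0304 + 0.0546 + 0.0728 + 0.15 = 0.3078.
Dividing the baseline by the relative clearance: 33.4 / 0.3078 = 109 mg/L.

109 mg/L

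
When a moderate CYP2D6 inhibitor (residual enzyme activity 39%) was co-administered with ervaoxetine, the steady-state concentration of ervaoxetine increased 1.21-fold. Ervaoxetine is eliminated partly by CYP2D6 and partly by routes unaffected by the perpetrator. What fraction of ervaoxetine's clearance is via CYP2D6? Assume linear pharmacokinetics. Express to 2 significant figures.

CL'/CL = 1 / 1.21 = 0.8264
0.39·fm + (1 − fm) = 0.8264
fm = (0.8264 − 1) / (0.39 − 1) = 0.28

0.28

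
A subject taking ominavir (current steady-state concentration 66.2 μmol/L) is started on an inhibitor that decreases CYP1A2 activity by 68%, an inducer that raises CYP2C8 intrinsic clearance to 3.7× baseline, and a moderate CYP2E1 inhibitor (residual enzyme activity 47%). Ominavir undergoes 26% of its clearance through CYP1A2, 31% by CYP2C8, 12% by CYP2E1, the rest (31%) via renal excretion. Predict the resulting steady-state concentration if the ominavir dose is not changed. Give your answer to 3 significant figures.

41.5 μmol/L

CYP1A2: 0.26 × 0.32 = 0.0832
CYP2C8: 0.31 × 3.7 = 1.147
CYP2E1: 0.12 × 0.47 = 0.0564
Other: 0.31 (unchanged)
CL_new/CL_old = 0.0832 + 1.147 + 0.0564 + 0.31 = 1.5966.
New steady-state concentration = 66.2 / 1.5966 = 41.5 μmol/L (concentration scales inversely with clearance).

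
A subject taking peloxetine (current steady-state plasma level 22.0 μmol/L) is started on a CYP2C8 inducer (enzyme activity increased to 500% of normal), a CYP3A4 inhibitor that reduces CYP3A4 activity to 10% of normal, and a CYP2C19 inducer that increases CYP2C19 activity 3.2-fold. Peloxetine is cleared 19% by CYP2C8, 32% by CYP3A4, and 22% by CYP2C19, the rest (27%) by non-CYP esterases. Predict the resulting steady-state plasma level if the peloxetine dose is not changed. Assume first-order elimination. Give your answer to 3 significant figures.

11.2 μmol/L

CYP2C8: 0.19 × 5 = 0.95
CYP3A4: 0.32 × 0.1 = 0.032
CYP2C19: 0.22 × 3.2 = 0.704
Other: 0.27 (unchanged)
New clearance relative to baseline: 0.95 + 0.032 + 0.704 + 0.27 = 1.956.
New steady-state plasma level = 22.0 / 1.956 = 11.2 μmol/L (concentration scales inversely with clearance).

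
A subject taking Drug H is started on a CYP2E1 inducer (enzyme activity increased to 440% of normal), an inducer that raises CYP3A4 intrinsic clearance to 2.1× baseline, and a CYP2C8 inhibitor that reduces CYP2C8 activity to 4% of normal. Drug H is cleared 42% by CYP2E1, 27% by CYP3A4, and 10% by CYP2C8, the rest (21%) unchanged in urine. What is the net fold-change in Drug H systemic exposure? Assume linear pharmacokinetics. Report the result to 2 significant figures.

CYP2E1: 0.42 × 4.4 = 1.848
CYP3A4: 0.27 × 2.1 = 0.567
CYP2C8: 0.1 × 0.04 = 0.004
Other: 0.21 (unchanged)
Relative clearance = 1.848 + 0.567 + 0.004 + 0.21 = 2.629.
Systemic exposure ∝ 1/CL: fold-change = 1 / 2.629 = 0.38.

0.38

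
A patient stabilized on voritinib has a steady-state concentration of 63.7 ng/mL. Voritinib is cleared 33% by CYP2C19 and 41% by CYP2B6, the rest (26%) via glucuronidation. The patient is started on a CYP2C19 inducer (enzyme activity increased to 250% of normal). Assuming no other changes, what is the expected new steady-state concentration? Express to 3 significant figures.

42.6 ng/mL

The CYP2C19 pathway (33% of clearance) increases to 2.5× activity: 0.33 × 2.5 = 0.825.
CYP2B6 (41%) and the residual 26% are unaffected.
CL_new/CL_old = 0.825 + 0.41 + 0.26 = 1.495.
Steady-state concentration ∝ 1/CL, so new value = 63.7 / 1.495 = 42.6 ng/mL.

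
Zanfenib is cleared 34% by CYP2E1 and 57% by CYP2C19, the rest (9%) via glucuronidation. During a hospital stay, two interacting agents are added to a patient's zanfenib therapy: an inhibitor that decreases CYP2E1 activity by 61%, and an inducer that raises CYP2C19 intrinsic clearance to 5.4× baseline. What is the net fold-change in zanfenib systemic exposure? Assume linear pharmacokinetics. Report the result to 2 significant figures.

0.30

CYP2E1: 0.34 × 0.39 = 0.1326
CYP2C19: 0.57 × 5.4 = 3.078
Other: 0.09 (unchanged)
New clearance relative to baseline: 0.1326 + 3.078 + 0.09 = 3.3006.
Because systemic exposure varies inversely with clearance, the combined effect is 1 / 3.3006 = 0.30.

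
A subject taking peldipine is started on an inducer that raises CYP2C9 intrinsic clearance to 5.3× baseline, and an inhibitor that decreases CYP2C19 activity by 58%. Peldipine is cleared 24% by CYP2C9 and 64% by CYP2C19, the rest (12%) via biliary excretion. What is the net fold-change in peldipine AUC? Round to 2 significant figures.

0.60

CYP2C9: 0.24 × 5.3 = 1.272
CYP2C19: 0.64 × 0.42 = 0.2688
Other: 0.12 (unchanged)
Relative clearance = 1.272 + 0.2688 + 0.12 = 1.6608.
Because AUC varies inversely with clearance, the combined effect is 1 / 1.6608 = 0.60.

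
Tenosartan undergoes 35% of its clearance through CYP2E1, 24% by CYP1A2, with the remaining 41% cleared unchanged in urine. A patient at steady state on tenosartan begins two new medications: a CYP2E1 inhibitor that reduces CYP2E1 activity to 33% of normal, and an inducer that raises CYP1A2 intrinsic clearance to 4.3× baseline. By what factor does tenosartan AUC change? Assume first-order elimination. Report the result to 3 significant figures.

CYP2E1: 0.35 × 0.33 = 0.1155
CYP1A2: 0.24 × 4.3 = 1.032
Other: 0.41 (unchanged)
CL_new/CL_old = 0.1155 + 1.032 + 0.41 = 1.5575.
AUC ∝ 1/CL: fold-change = 1 / 1.5575 = 0.642.

0.642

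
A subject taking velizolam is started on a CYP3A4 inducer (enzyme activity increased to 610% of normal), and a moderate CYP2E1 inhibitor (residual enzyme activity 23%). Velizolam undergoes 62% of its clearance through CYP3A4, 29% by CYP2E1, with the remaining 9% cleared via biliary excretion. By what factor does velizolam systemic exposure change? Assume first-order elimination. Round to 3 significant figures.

0.254

CYP3A4: 0.62 × 6.1 = 3.782
CYP2E1: 0.29 × 0.23 = 0.0667
Other: 0.09 (unchanged)
CL_new/CL_old = 3.782 + 0.0667 + 0.09 = 3.9387.
Because systemic exposure varies inversely with clearance, the combined effect is 1 / 3.9387 = 0.254.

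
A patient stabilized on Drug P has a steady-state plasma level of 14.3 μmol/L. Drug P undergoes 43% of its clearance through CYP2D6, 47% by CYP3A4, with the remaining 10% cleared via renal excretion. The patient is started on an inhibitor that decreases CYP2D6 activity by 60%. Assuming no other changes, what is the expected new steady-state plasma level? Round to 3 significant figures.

19.3 μmol/L

CYP2D6: 0.43 × 0.4 = 0.172
CYP3A4: 0.47 (unchanged)
Other: 0.1 (unchanged)
Relative clearance = 0.172 + 0.47 + 0.1 = 0.742.
New steady-state plasma level = baseline ÷ relative clearance = 14.3 / 0.742 = 19.3 μmol/L.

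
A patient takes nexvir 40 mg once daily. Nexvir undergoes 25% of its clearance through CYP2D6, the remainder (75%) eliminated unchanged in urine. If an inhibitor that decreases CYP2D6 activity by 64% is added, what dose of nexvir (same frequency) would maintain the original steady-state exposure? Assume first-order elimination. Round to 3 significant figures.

33.6 mg

The CYP2D6 pathway (25% of clearance) is reduced to 0.36× activity: 0.25 × 0.36 = 0.09.
The remaining 75% of clearance is unaffected.
Relative clearance = 0.09 + 0.75 = 0.84.
Exposure is unchanged when dose changes in proportion to clearance. New dose = 40 mg × 0.84 = 33.6 mg.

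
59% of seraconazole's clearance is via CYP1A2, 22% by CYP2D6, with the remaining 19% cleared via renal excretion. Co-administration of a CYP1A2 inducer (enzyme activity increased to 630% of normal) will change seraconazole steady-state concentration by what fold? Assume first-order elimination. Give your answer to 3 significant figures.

The CYP1A2 pathway (59% of clearance) increases to 6.3× activity: 0.59 × 6.3 = 3.717.
CYP2D6 (22%) and the residual 19% are unaffected.
Relative clearance = 3.717 + 0.22 + 0.19 = 4.127.
Steady-state concentration ratio = CL_old/CL_new = 1 / 4.127 = 0.242.

0.242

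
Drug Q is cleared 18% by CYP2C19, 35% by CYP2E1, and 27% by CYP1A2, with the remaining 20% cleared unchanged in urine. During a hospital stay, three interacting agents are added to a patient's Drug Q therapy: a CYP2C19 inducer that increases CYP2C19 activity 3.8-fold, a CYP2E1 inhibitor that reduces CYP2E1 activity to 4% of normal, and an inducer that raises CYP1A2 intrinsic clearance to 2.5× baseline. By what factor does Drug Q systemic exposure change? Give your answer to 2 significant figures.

The CYP2C19 pathway (18% of clearance) increases to 3.8× activity: 0.18 × 3.8 = 0.684.
The CYP2E1 pathway (35% of clearance) falls to 0.04× activity: 0.35 × 0.04 = 0.014.
The CYP1A2 pathway (27% of clearance) increases to 2.5× activity: 0.27 × 2.5 = 0.675.
Non-CYP routes (20%) are unchanged.
New clearance relative to baseline: 0.684 + 0.014 + 0.675 + 0.2 = 1.573.
Because systemic exposure varies inversely with clearance, the combined effect is 1 / 1.573 = 0.64.

0.64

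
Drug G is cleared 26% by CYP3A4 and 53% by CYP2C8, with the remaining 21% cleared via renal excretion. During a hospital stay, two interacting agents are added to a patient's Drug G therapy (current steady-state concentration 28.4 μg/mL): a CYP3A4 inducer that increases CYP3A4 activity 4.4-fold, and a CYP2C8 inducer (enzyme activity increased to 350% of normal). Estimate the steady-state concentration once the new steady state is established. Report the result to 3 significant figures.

8.85 μg/mL

The CYP3A4 pathway (26% of clearance) is boosted to 4.4× activity: 0.26 × 4.4 = 1.144.
The CYP2C8 pathway (53% of clearance) is boosted to 3.5× activity: 0.53 × 3.5 = 1.855.
Non-CYP routes (21%) are unchanged.
New clearance relative to baseline: 1.144 + 1.855 + 0.21 = 3.209.
Dividing the baseline by the relative clearance: 28.4 / 3.209 = 8.85 μg/mL.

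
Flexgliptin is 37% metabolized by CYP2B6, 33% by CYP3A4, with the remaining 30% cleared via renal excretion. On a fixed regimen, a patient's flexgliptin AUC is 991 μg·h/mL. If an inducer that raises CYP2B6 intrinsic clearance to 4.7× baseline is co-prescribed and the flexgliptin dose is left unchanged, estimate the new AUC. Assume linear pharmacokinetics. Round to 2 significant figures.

4.2 × 10² μg·h/mL

CYP2B6: 0.37 × 4.7 = 1.739
CYP3A4: 0.33 (unchanged)
Other: 0.3 (unchanged)
New clearance relative to baseline: 1.739 + 0.33 + 0.3 = 2.369.
With dosing unchanged, AUC scales as 1/CL: 991 / 2.369 = 4.2 × 10² μg·h/mL.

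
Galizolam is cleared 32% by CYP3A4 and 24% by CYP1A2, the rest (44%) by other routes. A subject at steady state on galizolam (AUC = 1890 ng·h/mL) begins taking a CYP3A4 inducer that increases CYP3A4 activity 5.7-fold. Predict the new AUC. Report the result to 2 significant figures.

7.5 × 10² ng·h/mL

CYP3A4: 0.32 × 5.7 = 1.824
CYP1A2: 0.24 (unchanged)
Other: 0.44 (unchanged)
Relative clearance = 1.824 + 0.24 + 0.44 = 2.504.
With dosing unchanged, AUC scales as 1/CL: 1890 / 2.504 = 7.5 × 10² ng·h/mL.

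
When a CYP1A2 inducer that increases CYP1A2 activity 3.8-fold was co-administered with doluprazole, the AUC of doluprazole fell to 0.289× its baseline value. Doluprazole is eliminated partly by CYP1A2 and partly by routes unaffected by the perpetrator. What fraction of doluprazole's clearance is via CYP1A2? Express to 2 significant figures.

0.88

Let fm be the CYP1A2 fraction. New clearance relative to baseline = fm × 3.8 + (1 − fm).
AUC ratio = 1 / (new CL fraction), so new CL fraction = 1 / 0.289 = 3.46.
fm × 3.8 + 1 − fm = 3.46  ⇒  fm × (3.8 − 1) = 2.46  ⇒  fm = 0.88.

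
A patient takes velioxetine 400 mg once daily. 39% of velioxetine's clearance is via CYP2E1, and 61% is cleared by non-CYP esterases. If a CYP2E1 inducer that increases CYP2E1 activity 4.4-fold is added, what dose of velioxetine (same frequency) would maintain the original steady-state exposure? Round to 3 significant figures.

930 mg

CYP2E1: 0.39 × 4.4 = 1.716
Other: 0.61 (unchanged)
CL_new/CL_old = 1.716 + 0.61 = 2.326.
Css,avg = (dose rate)/CL, so holding Css fixed requires dose ∝ CL: 400 × 2.326 = 930 mg.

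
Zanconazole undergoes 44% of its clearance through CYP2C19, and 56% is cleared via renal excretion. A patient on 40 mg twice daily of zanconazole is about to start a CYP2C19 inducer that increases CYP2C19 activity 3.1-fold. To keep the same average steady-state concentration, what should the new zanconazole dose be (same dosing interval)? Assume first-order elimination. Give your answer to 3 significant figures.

77.0 mg

The CYP2C19 pathway (44% of clearance) is boosted to 3.1× activity: 0.44 × 3.1 = 1.364.
The remaining 56% of clearance is unaffected.
CL_new/CL_old = 1.364 + 0.56 = 1.924.
Css,avg = (dose rate)/CL, so holding Css fixed requires dose ∝ CL: 40 × 1.924 = 77.0 mg.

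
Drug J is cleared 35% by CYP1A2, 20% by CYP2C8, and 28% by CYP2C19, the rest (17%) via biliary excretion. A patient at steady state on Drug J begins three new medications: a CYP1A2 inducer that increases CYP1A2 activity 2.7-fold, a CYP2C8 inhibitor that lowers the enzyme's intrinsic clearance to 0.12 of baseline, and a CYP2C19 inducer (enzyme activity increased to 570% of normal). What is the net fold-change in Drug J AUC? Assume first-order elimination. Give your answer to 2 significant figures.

CYP1A2: 0.35 × 2.7 = 0.945
CYP2C8: 0.2 × 0.12 = 0.024
CYP2C19: 0.28 × 5.7 = 1.596
Other: 0.17 (unchanged)
New clearance relative to baseline: 0.945 + 0.024 + 1.596 + 0.17 = 2.735.
Because AUC varies inversely with clearance, the combined effect is 1 / 2.735 = 0.37.

0.37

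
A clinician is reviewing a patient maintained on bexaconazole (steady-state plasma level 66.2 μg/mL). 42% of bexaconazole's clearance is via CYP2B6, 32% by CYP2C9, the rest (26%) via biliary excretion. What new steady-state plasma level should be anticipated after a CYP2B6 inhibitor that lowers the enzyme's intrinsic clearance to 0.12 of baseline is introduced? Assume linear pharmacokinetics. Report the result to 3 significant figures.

CYP2B6: 0.42 × 0.12 = 0.0504
CYP2C9: 0.32 (unchanged)
Other: 0.26 (unchanged)
New clearance relative to baseline: 0.0504 + 0.32 + 0.26 = 0.6304.
Steady-state plasma level ∝ 1/CL, so new value = 66.2 / 0.6304 = 105 μg/mL.

105 μg/mL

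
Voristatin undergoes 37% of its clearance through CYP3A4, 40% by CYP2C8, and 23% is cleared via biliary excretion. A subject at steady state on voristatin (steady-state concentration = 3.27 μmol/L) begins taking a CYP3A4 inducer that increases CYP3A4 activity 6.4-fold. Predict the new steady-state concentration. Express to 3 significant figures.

The CYP3A4 pathway (37% of clearance) is boosted to 6.4× activity: 0.37 × 6.4 = 2.368.
CYP2C8 (40%) and the residual 23% are unaffected.
Relative clearance = 2.368 + 0.4 + 0.23 = 2.998.
Steady-state concentration ∝ 1/CL, so new value = 3.27 / 2.998 = 1.09 μmol/L.

1.09 μmol/L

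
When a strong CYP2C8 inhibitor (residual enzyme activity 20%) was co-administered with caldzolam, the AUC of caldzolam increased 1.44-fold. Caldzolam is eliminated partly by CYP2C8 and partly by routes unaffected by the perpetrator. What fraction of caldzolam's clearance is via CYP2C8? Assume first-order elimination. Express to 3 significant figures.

0.382

CL'/CL = 1 / 1.44 = 0.6944
0.2·fm + (1 − fm) = 0.6944
fm = (0.6944 − 1) / (0.2 − 1) = 0.382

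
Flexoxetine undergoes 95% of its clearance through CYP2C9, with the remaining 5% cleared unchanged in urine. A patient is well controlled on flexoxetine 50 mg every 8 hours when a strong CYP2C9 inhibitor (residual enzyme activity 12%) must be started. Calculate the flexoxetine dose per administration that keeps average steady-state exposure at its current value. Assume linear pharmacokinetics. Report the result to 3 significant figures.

The CYP2C9 pathway (95% of clearance) falls to 0.12× activity: 0.95 × 0.12 = 0.114.
Non-CYP routes (5%) are unchanged.
Relative clearance = 0.114 + 0.05 = 0.164.
Css,avg = (dose rate)/CL, so holding Css fixed requires dose ∝ CL: 50 × 0.164 = 8.20 mg.

8.20 mg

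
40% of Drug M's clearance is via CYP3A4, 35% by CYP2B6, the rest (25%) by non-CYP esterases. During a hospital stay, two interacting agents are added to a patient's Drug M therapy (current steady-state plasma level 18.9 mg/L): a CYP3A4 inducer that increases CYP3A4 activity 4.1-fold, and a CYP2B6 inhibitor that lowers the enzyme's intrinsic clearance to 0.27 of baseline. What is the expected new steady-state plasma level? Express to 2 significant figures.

9.5 mg/L

CYP3A4: 0.4 × 4.1 = 1.64
CYP2B6: 0.35 × 0.27 = 0.0945
Other: 0.25 (unchanged)
Relative clearance = 1.64 + 0.0945 + 0.25 = 1.9845.
Dividing the baseline by the relative clearance: 18.9 / 1.9845 = 9.5 mg/L.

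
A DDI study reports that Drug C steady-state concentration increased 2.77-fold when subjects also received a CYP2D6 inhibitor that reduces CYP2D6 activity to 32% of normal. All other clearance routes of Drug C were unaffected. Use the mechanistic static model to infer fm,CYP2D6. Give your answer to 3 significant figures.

0.940

CL'/CL = 1 / 2.77 = 0.361
0.32·fm + (1 − fm) = 0.361
fm = (0.361 − 1) / (0.32 − 1) = 0.940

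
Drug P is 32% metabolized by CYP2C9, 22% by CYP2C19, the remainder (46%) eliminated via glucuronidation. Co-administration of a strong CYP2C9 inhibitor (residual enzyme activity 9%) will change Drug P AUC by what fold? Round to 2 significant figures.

The CYP2C9 pathway (32% of clearance) is reduced to 0.09× activity: 0.32 × 0.09 = 0.0288.
CYP2C19 (22%) and the residual 46% are unaffected.
New clearance relative to baseline: 0.0288 + 0.22 + 0.46 = 0.7088.
AUC ratio = CL_old/CL_new = 1 / 0.7088 = 1.4.

1.4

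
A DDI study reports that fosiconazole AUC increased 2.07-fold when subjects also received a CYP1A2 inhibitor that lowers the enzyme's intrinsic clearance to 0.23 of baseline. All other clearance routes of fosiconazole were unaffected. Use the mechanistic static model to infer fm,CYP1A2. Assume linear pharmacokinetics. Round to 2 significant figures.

Write x for the fraction cleared via CYP1A2. The observed AUC change means clearance fell to 1/2.07 = 0.4831 of baseline.
Only the CYP1A2 route changed, so 0.4831 = x·0.23 + (1 − x), giving x = 0.67.

0.67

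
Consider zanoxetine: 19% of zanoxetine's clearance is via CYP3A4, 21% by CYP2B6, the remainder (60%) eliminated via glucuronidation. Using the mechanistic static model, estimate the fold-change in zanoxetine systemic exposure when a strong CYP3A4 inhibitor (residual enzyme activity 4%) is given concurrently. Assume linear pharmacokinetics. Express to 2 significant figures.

The CYP3A4 pathway (19% of clearance) falls to 0.04× activity: 0.19 × 0.04 = 0.0076.
CYP2B6 (21%) and the residual 60% are unaffected.
New clearance relative to baseline: 0.0076 + 0.21 + 0.6 = 0.8176.
Systemic exposure ratio = CL_old/CL_new = 1 / 0.8176 = 1.2.

1.2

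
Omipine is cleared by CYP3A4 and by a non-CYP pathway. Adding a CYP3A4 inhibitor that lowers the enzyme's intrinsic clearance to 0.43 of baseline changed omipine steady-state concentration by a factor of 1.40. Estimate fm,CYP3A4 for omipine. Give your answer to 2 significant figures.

0.50

Call the CYP3A4 fraction fm. After the interaction, CL_new/CL_old = fm × 0.43 + (1 − fm).
Steady-state concentration ratio = 1 / (new CL fraction), so new CL fraction = 1 / 1.40 = 0.7143.
fm × 0.43 + 1 − fm = 0.7143  ⇒  fm × (0.43 − 1) = −0.2857  ⇒  fm = 0.50.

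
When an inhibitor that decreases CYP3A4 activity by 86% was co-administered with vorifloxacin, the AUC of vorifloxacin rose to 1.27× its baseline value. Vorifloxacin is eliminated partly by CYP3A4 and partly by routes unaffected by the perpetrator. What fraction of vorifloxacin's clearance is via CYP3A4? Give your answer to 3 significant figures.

CL'/CL = 1 / 1.27 = 0.7874
0.14·fm + (1 − fm) = 0.7874
fm = (0.7874 − 1) / (0.14 − 1) = 0.247

0.247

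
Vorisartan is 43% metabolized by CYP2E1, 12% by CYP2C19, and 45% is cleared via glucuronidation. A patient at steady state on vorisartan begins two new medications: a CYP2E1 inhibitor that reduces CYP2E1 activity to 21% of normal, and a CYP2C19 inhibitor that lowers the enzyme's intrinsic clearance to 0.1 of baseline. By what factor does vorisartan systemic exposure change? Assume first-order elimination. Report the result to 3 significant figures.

1.81

CYP2E1: 0.43 × 0.21 = 0.0903
CYP2C19: 0.12 × 0.1 = 0.012
Other: 0.45 (unchanged)
CL_new/CL_old = 0.0903 + 0.012 + 0.45 = 0.5523.
Systemic exposure ∝ 1/CL: fold-change = 1 / 0.5523 = 1.81.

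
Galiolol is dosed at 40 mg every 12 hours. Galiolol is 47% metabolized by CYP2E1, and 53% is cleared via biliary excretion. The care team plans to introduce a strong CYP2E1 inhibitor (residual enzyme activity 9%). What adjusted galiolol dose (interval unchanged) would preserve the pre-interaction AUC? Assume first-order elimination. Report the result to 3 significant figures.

22.9 mg

The CYP2E1 pathway (47% of clearance) drops to 0.09× activity: 0.47 × 0.09 = 0.0423.
Non-CYP routes (53%) are unchanged.
New clearance relative to baseline: 0.0423 + 0.53 = 0.5723.
To maintain the same steady-state level, dose must scale with clearance: new dose = 40 × 0.5723 = 22.9 mg.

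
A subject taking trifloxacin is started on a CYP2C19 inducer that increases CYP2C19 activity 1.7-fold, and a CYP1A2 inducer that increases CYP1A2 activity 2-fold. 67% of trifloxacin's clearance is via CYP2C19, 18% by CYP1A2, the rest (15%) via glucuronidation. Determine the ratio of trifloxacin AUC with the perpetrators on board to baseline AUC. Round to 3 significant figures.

The CYP2C19 pathway (67% of clearance) increases to 1.7× activity: 0.67 × 1.7 = 1.139.
The CYP1A2 pathway (18% of clearance) increases to 2× activity: 0.18 × 2 = 0.36.
Non-CYP routes (15%) are unchanged.
New clearance relative to baseline: 1.139 + 0.36 + 0.15 = 1.649.
Because AUC varies inversely with clearance, the combined effect is 1 / 1.649 = 0.606.

0.606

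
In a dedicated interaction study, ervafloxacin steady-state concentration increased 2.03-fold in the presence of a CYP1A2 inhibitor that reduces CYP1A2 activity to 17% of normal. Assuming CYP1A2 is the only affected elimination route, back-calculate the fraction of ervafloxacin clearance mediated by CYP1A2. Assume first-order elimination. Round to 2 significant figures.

Write x for the fraction cleared via CYP1A2. The observed steady-state concentration change means clearance fell to 1/2.03 = 0.4926 of baseline.
Setting x·0.17 + (1 − x) = 0.4926 and solving: x = (0.4926 − 1)/(0.17 − 1) = 0.61.

0.61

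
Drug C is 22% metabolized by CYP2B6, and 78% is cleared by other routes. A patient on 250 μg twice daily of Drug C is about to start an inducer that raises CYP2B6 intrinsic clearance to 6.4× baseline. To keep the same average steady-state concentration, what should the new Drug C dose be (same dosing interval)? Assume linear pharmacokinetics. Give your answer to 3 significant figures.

CYP2B6: 0.22 × 6.4 = 1.408
Other: 0.78 (unchanged)
Relative clearance = 1.408 + 0.78 = 2.188.
To maintain the same steady-state level, dose must scale with clearance: new dose = 250 × 2.188 = 547 μg.

547 μg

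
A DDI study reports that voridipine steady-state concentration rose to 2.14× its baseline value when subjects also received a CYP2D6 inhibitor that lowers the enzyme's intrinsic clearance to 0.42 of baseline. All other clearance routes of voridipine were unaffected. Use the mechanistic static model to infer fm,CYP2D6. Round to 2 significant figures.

Let fm be the CYP2D6 fraction. New clearance relative to baseline = fm × 0.42 + (1 − fm).
Steady-state concentration ratio = 1 / (new CL fraction), so new CL fraction = 1 / 2.14 = 0.4673.
fm × 0.42 + 1 − fm = 0.4673  ⇒  fm × (0.42 − 1) = −0.5327  ⇒  fm = 0.92.

0.92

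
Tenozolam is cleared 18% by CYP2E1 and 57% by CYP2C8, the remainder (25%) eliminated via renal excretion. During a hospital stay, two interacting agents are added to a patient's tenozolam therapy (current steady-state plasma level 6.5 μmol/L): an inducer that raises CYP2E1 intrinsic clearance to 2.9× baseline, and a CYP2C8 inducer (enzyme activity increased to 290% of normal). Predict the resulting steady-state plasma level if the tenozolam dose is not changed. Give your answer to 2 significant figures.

2.7 μmol/L

The CYP2E1 pathway (18% of clearance) increases to 2.9× activity: 0.18 × 2.9 = 0.522.
The CYP2C8 pathway (57% of clearance) is boosted to 2.9× activity: 0.57 × 2.9 = 1.653.
The remaining 25% of clearance is unaffected.
New clearance relative to baseline: 0.522 + 1.653 + 0.25 = 2.425.
New steady-state plasma level = 6.5 / 2.425 = 2.7 μmol/L (concentration scales inversely with clearance).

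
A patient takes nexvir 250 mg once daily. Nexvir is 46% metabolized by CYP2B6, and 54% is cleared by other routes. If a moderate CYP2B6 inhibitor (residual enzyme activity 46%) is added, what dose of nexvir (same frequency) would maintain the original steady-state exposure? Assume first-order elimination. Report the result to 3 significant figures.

The CYP2B6 pathway (46% of clearance) is reduced to 0.46× activity: 0.46 × 0.46 = 0.2116.
Non-CYP routes (54%) are unchanged.
New clearance relative to baseline: 0.2116 + 0.54 = 0.7516.
Css,avg = (dose rate)/CL, so holding Css fixed requires dose ∝ CL: 250 × 0.7516 = 188 mg.

188 mg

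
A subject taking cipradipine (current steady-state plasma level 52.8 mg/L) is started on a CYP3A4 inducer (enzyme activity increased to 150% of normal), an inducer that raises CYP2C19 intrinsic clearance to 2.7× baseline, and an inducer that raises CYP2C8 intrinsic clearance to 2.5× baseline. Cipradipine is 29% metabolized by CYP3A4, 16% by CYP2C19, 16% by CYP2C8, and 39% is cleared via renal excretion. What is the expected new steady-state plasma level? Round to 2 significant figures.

CYP3A4: 0.29 × 1.5 = 0.435
CYP2C19: 0.16 × 2.7 = 0.432
CYP2C8: 0.16 × 2.5 = 0.4
Other: 0.39 (unchanged)
New clearance relative to baseline: 0.435 + 0.432 + 0.4 + 0.39 = 1.657.
Steady-state plasma level ∝ 1/CL: new value = 52.8 / 1.657 = 32 mg/L.

32 mg/L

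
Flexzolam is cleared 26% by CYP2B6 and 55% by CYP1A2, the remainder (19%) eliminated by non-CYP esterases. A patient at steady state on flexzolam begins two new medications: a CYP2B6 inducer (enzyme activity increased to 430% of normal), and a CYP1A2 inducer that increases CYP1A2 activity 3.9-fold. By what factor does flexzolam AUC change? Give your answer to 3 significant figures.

The CYP2B6 pathway (26% of clearance) increases to 4.3× activity: 0.26 × 4.3 = 1.118.
The CYP1A2 pathway (55% of clearance) rises to 3.9× activity: 0.55 × 3.9 = 2.145.
Non-CYP routes (19%) are unchanged.
New clearance relative to baseline: 1.118 + 2.145 + 0.19 = 3.453.
Net AUC ratio = 1 / 3.453 = 0.290.

0.290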